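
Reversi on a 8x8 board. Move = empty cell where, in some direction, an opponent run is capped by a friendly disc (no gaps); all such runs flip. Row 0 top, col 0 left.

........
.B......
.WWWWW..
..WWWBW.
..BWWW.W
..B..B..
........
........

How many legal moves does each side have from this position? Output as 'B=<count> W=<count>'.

-- B to move --
(1,0): no bracket -> illegal
(1,2): flips 2 -> legal
(1,3): flips 1 -> legal
(1,4): no bracket -> illegal
(1,5): flips 3 -> legal
(1,6): flips 3 -> legal
(2,0): no bracket -> illegal
(2,6): no bracket -> illegal
(2,7): no bracket -> illegal
(3,0): no bracket -> illegal
(3,1): flips 4 -> legal
(3,7): flips 1 -> legal
(4,1): no bracket -> illegal
(4,6): flips 3 -> legal
(5,3): flips 1 -> legal
(5,4): no bracket -> illegal
(5,6): no bracket -> illegal
(5,7): no bracket -> illegal
B mobility = 8
-- W to move --
(0,0): flips 1 -> legal
(0,1): flips 1 -> legal
(0,2): no bracket -> illegal
(1,0): no bracket -> illegal
(1,2): no bracket -> illegal
(2,0): no bracket -> illegal
(2,6): flips 1 -> legal
(3,1): no bracket -> illegal
(4,1): flips 1 -> legal
(4,6): flips 1 -> legal
(5,1): flips 1 -> legal
(5,3): no bracket -> illegal
(5,4): no bracket -> illegal
(5,6): no bracket -> illegal
(6,1): flips 1 -> legal
(6,2): flips 2 -> legal
(6,3): no bracket -> illegal
(6,4): no bracket -> illegal
(6,5): flips 1 -> legal
(6,6): flips 1 -> legal
W mobility = 10

Answer: B=8 W=10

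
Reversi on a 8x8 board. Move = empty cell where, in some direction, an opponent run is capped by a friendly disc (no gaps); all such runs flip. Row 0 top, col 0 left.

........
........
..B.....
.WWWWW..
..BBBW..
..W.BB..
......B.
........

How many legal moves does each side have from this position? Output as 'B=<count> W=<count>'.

-- B to move --
(2,0): flips 1 -> legal
(2,1): flips 1 -> legal
(2,3): flips 1 -> legal
(2,4): flips 2 -> legal
(2,5): flips 3 -> legal
(2,6): flips 1 -> legal
(3,0): no bracket -> illegal
(3,6): flips 1 -> legal
(4,0): flips 1 -> legal
(4,1): no bracket -> illegal
(4,6): flips 1 -> legal
(5,1): no bracket -> illegal
(5,3): no bracket -> illegal
(5,6): no bracket -> illegal
(6,1): flips 1 -> legal
(6,2): flips 1 -> legal
(6,3): no bracket -> illegal
B mobility = 11
-- W to move --
(1,1): flips 1 -> legal
(1,2): flips 1 -> legal
(1,3): flips 1 -> legal
(2,1): no bracket -> illegal
(2,3): no bracket -> illegal
(4,1): flips 3 -> legal
(4,6): no bracket -> illegal
(5,1): flips 1 -> legal
(5,3): flips 3 -> legal
(5,6): no bracket -> illegal
(5,7): no bracket -> illegal
(6,3): flips 1 -> legal
(6,4): flips 2 -> legal
(6,5): flips 3 -> legal
(6,7): no bracket -> illegal
(7,5): no bracket -> illegal
(7,6): no bracket -> illegal
(7,7): flips 3 -> legal
W mobility = 10

Answer: B=11 W=10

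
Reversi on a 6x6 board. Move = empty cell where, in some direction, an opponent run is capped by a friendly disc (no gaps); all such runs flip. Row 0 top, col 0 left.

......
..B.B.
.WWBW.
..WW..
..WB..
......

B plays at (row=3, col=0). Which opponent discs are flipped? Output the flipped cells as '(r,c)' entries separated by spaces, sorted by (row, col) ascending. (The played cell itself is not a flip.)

Answer: (2,1)

Derivation:
Dir NW: edge -> no flip
Dir N: first cell '.' (not opp) -> no flip
Dir NE: opp run (2,1) capped by B -> flip
Dir W: edge -> no flip
Dir E: first cell '.' (not opp) -> no flip
Dir SW: edge -> no flip
Dir S: first cell '.' (not opp) -> no flip
Dir SE: first cell '.' (not opp) -> no flip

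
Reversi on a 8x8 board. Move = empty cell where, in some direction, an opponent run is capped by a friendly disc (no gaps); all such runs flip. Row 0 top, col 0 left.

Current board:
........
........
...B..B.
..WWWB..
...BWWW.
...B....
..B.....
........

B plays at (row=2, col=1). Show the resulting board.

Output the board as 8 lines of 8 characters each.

Answer: ........
........
.B.B..B.
..BWWB..
...BWWW.
...B....
..B.....
........

Derivation:
Place B at (2,1); scan 8 dirs for brackets.
Dir NW: first cell '.' (not opp) -> no flip
Dir N: first cell '.' (not opp) -> no flip
Dir NE: first cell '.' (not opp) -> no flip
Dir W: first cell '.' (not opp) -> no flip
Dir E: first cell '.' (not opp) -> no flip
Dir SW: first cell '.' (not opp) -> no flip
Dir S: first cell '.' (not opp) -> no flip
Dir SE: opp run (3,2) capped by B -> flip
All flips: (3,2)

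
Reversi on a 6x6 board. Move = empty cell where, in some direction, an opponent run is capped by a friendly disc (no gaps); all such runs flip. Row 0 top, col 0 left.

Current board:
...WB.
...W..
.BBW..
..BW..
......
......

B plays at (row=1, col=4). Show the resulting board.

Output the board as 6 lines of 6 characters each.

Place B at (1,4); scan 8 dirs for brackets.
Dir NW: opp run (0,3), next=edge -> no flip
Dir N: first cell 'B' (not opp) -> no flip
Dir NE: first cell '.' (not opp) -> no flip
Dir W: opp run (1,3), next='.' -> no flip
Dir E: first cell '.' (not opp) -> no flip
Dir SW: opp run (2,3) capped by B -> flip
Dir S: first cell '.' (not opp) -> no flip
Dir SE: first cell '.' (not opp) -> no flip
All flips: (2,3)

Answer: ...WB.
...WB.
.BBB..
..BW..
......
......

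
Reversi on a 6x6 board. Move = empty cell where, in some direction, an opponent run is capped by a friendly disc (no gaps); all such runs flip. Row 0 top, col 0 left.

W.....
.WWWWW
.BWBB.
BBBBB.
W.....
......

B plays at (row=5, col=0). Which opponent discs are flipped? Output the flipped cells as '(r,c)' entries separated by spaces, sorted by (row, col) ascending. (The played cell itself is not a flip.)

Dir NW: edge -> no flip
Dir N: opp run (4,0) capped by B -> flip
Dir NE: first cell '.' (not opp) -> no flip
Dir W: edge -> no flip
Dir E: first cell '.' (not opp) -> no flip
Dir SW: edge -> no flip
Dir S: edge -> no flip
Dir SE: edge -> no flip

Answer: (4,0)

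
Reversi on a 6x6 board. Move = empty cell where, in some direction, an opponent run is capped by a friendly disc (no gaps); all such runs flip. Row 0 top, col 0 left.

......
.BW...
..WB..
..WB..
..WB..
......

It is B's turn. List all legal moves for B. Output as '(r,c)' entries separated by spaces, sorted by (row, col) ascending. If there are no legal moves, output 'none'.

Answer: (0,1) (1,3) (2,1) (3,1) (4,1) (5,1)

Derivation:
(0,1): flips 1 -> legal
(0,2): no bracket -> illegal
(0,3): no bracket -> illegal
(1,3): flips 1 -> legal
(2,1): flips 2 -> legal
(3,1): flips 1 -> legal
(4,1): flips 2 -> legal
(5,1): flips 1 -> legal
(5,2): no bracket -> illegal
(5,3): no bracket -> illegal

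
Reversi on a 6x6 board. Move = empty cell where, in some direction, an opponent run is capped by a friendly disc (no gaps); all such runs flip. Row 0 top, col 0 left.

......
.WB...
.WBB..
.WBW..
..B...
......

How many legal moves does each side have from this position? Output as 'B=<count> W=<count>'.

-- B to move --
(0,0): flips 1 -> legal
(0,1): no bracket -> illegal
(0,2): no bracket -> illegal
(1,0): flips 2 -> legal
(2,0): flips 2 -> legal
(2,4): flips 1 -> legal
(3,0): flips 2 -> legal
(3,4): flips 1 -> legal
(4,0): flips 1 -> legal
(4,1): no bracket -> illegal
(4,3): flips 1 -> legal
(4,4): flips 1 -> legal
B mobility = 9
-- W to move --
(0,1): no bracket -> illegal
(0,2): no bracket -> illegal
(0,3): flips 1 -> legal
(1,3): flips 3 -> legal
(1,4): no bracket -> illegal
(2,4): flips 2 -> legal
(3,4): no bracket -> illegal
(4,1): no bracket -> illegal
(4,3): flips 1 -> legal
(5,1): flips 1 -> legal
(5,2): no bracket -> illegal
(5,3): flips 1 -> legal
W mobility = 6

Answer: B=9 W=6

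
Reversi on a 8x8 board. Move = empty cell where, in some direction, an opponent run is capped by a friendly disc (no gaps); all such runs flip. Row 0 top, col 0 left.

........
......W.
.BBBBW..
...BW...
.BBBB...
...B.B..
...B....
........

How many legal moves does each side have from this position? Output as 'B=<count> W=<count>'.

-- B to move --
(0,5): no bracket -> illegal
(0,6): no bracket -> illegal
(0,7): flips 3 -> legal
(1,4): no bracket -> illegal
(1,5): no bracket -> illegal
(1,7): no bracket -> illegal
(2,6): flips 1 -> legal
(2,7): no bracket -> illegal
(3,5): flips 1 -> legal
(3,6): no bracket -> illegal
(4,5): flips 1 -> legal
B mobility = 4
-- W to move --
(1,0): no bracket -> illegal
(1,1): no bracket -> illegal
(1,2): flips 1 -> legal
(1,3): no bracket -> illegal
(1,4): flips 1 -> legal
(1,5): no bracket -> illegal
(2,0): flips 4 -> legal
(3,0): no bracket -> illegal
(3,1): no bracket -> illegal
(3,2): flips 1 -> legal
(3,5): no bracket -> illegal
(4,0): no bracket -> illegal
(4,5): no bracket -> illegal
(4,6): no bracket -> illegal
(5,0): no bracket -> illegal
(5,1): no bracket -> illegal
(5,2): flips 1 -> legal
(5,4): flips 1 -> legal
(5,6): no bracket -> illegal
(6,2): no bracket -> illegal
(6,4): no bracket -> illegal
(6,5): no bracket -> illegal
(6,6): no bracket -> illegal
(7,2): no bracket -> illegal
(7,3): no bracket -> illegal
(7,4): no bracket -> illegal
W mobility = 6

Answer: B=4 W=6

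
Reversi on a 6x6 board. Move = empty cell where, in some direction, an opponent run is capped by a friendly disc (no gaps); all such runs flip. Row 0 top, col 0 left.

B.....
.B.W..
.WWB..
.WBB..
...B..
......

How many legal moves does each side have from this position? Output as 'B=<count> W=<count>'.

-- B to move --
(0,2): no bracket -> illegal
(0,3): flips 1 -> legal
(0,4): no bracket -> illegal
(1,0): flips 1 -> legal
(1,2): flips 1 -> legal
(1,4): no bracket -> illegal
(2,0): flips 2 -> legal
(2,4): no bracket -> illegal
(3,0): flips 1 -> legal
(4,0): no bracket -> illegal
(4,1): flips 2 -> legal
(4,2): no bracket -> illegal
B mobility = 6
-- W to move --
(0,1): flips 1 -> legal
(0,2): no bracket -> illegal
(1,0): no bracket -> illegal
(1,2): no bracket -> illegal
(1,4): no bracket -> illegal
(2,0): no bracket -> illegal
(2,4): flips 1 -> legal
(3,4): flips 2 -> legal
(4,1): no bracket -> illegal
(4,2): flips 1 -> legal
(4,4): flips 1 -> legal
(5,2): no bracket -> illegal
(5,3): flips 3 -> legal
(5,4): flips 2 -> legal
W mobility = 7

Answer: B=6 W=7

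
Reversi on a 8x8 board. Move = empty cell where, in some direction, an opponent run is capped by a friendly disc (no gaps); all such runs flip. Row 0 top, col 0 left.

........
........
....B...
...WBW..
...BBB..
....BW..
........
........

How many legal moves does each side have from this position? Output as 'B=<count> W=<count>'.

-- B to move --
(2,2): flips 1 -> legal
(2,3): flips 1 -> legal
(2,5): flips 1 -> legal
(2,6): flips 1 -> legal
(3,2): flips 1 -> legal
(3,6): flips 1 -> legal
(4,2): flips 1 -> legal
(4,6): flips 1 -> legal
(5,6): flips 1 -> legal
(6,4): no bracket -> illegal
(6,5): flips 1 -> legal
(6,6): flips 1 -> legal
B mobility = 11
-- W to move --
(1,3): flips 1 -> legal
(1,4): no bracket -> illegal
(1,5): flips 1 -> legal
(2,3): no bracket -> illegal
(2,5): no bracket -> illegal
(3,2): no bracket -> illegal
(3,6): no bracket -> illegal
(4,2): no bracket -> illegal
(4,6): no bracket -> illegal
(5,2): no bracket -> illegal
(5,3): flips 3 -> legal
(5,6): no bracket -> illegal
(6,3): no bracket -> illegal
(6,4): no bracket -> illegal
(6,5): no bracket -> illegal
W mobility = 3

Answer: B=11 W=3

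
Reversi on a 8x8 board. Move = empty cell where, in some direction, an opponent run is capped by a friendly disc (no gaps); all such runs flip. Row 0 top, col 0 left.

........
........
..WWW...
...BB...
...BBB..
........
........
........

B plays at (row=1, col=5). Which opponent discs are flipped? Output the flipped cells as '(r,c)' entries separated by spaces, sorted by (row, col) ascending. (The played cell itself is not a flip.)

Dir NW: first cell '.' (not opp) -> no flip
Dir N: first cell '.' (not opp) -> no flip
Dir NE: first cell '.' (not opp) -> no flip
Dir W: first cell '.' (not opp) -> no flip
Dir E: first cell '.' (not opp) -> no flip
Dir SW: opp run (2,4) capped by B -> flip
Dir S: first cell '.' (not opp) -> no flip
Dir SE: first cell '.' (not opp) -> no flip

Answer: (2,4)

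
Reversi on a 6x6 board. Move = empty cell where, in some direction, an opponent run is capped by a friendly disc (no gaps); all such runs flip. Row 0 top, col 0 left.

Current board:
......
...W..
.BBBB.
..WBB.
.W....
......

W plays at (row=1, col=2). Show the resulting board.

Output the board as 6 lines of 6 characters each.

Answer: ......
..WW..
.BWBB.
..WBB.
.W....
......

Derivation:
Place W at (1,2); scan 8 dirs for brackets.
Dir NW: first cell '.' (not opp) -> no flip
Dir N: first cell '.' (not opp) -> no flip
Dir NE: first cell '.' (not opp) -> no flip
Dir W: first cell '.' (not opp) -> no flip
Dir E: first cell 'W' (not opp) -> no flip
Dir SW: opp run (2,1), next='.' -> no flip
Dir S: opp run (2,2) capped by W -> flip
Dir SE: opp run (2,3) (3,4), next='.' -> no flip
All flips: (2,2)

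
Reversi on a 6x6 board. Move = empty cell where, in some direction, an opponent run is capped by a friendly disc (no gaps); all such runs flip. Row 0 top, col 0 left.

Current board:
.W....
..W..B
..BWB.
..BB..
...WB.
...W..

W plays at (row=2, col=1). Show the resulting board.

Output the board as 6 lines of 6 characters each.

Place W at (2,1); scan 8 dirs for brackets.
Dir NW: first cell '.' (not opp) -> no flip
Dir N: first cell '.' (not opp) -> no flip
Dir NE: first cell 'W' (not opp) -> no flip
Dir W: first cell '.' (not opp) -> no flip
Dir E: opp run (2,2) capped by W -> flip
Dir SW: first cell '.' (not opp) -> no flip
Dir S: first cell '.' (not opp) -> no flip
Dir SE: opp run (3,2) capped by W -> flip
All flips: (2,2) (3,2)

Answer: .W....
..W..B
.WWWB.
..WB..
...WB.
...W..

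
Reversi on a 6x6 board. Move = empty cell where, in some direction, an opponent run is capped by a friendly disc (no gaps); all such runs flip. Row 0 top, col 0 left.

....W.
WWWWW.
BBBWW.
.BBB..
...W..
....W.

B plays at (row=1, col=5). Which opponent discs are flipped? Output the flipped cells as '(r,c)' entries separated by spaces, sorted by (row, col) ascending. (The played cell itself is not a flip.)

Dir NW: opp run (0,4), next=edge -> no flip
Dir N: first cell '.' (not opp) -> no flip
Dir NE: edge -> no flip
Dir W: opp run (1,4) (1,3) (1,2) (1,1) (1,0), next=edge -> no flip
Dir E: edge -> no flip
Dir SW: opp run (2,4) capped by B -> flip
Dir S: first cell '.' (not opp) -> no flip
Dir SE: edge -> no flip

Answer: (2,4)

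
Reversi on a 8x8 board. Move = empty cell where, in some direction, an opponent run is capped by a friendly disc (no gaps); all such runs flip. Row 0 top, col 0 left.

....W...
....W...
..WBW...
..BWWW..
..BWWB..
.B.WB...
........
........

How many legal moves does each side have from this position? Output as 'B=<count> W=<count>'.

Answer: B=9 W=12

Derivation:
-- B to move --
(0,3): no bracket -> illegal
(0,5): flips 1 -> legal
(1,1): no bracket -> illegal
(1,2): flips 1 -> legal
(1,3): no bracket -> illegal
(1,5): flips 2 -> legal
(2,1): flips 1 -> legal
(2,5): flips 2 -> legal
(2,6): no bracket -> illegal
(3,1): no bracket -> illegal
(3,6): flips 3 -> legal
(4,6): no bracket -> illegal
(5,2): flips 1 -> legal
(5,5): no bracket -> illegal
(6,2): no bracket -> illegal
(6,3): flips 3 -> legal
(6,4): flips 1 -> legal
B mobility = 9
-- W to move --
(1,2): flips 1 -> legal
(1,3): flips 1 -> legal
(2,1): flips 1 -> legal
(3,1): flips 2 -> legal
(3,6): no bracket -> illegal
(4,0): no bracket -> illegal
(4,1): flips 3 -> legal
(4,6): flips 1 -> legal
(5,0): no bracket -> illegal
(5,2): flips 2 -> legal
(5,5): flips 2 -> legal
(5,6): flips 1 -> legal
(6,0): flips 2 -> legal
(6,1): no bracket -> illegal
(6,2): no bracket -> illegal
(6,3): no bracket -> illegal
(6,4): flips 1 -> legal
(6,5): flips 1 -> legal
W mobility = 12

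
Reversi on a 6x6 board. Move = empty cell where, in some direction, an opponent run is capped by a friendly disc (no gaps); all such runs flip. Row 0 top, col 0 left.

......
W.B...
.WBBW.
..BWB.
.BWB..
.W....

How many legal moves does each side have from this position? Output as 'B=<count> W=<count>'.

Answer: B=6 W=10

Derivation:
-- B to move --
(0,0): no bracket -> illegal
(0,1): no bracket -> illegal
(1,1): no bracket -> illegal
(1,3): no bracket -> illegal
(1,4): flips 1 -> legal
(1,5): no bracket -> illegal
(2,0): flips 1 -> legal
(2,5): flips 1 -> legal
(3,0): flips 1 -> legal
(3,1): no bracket -> illegal
(3,5): no bracket -> illegal
(4,0): no bracket -> illegal
(4,4): flips 1 -> legal
(5,0): no bracket -> illegal
(5,2): flips 1 -> legal
(5,3): no bracket -> illegal
B mobility = 6
-- W to move --
(0,1): no bracket -> illegal
(0,2): flips 3 -> legal
(0,3): flips 1 -> legal
(1,1): flips 1 -> legal
(1,3): flips 1 -> legal
(1,4): no bracket -> illegal
(2,5): no bracket -> illegal
(3,0): no bracket -> illegal
(3,1): flips 2 -> legal
(3,5): flips 1 -> legal
(4,0): flips 1 -> legal
(4,4): flips 2 -> legal
(4,5): no bracket -> illegal
(5,0): no bracket -> illegal
(5,2): no bracket -> illegal
(5,3): flips 1 -> legal
(5,4): flips 2 -> legal
W mobility = 10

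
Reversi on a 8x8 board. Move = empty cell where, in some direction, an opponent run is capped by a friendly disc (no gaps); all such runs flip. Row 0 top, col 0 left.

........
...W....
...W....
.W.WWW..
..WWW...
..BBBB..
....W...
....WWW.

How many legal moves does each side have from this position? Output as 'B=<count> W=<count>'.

-- B to move --
(0,2): no bracket -> illegal
(0,3): flips 4 -> legal
(0,4): no bracket -> illegal
(1,2): no bracket -> illegal
(1,4): no bracket -> illegal
(2,0): flips 2 -> legal
(2,1): no bracket -> illegal
(2,2): flips 2 -> legal
(2,4): flips 2 -> legal
(2,5): flips 2 -> legal
(2,6): flips 2 -> legal
(3,0): no bracket -> illegal
(3,2): flips 2 -> legal
(3,6): no bracket -> illegal
(4,0): no bracket -> illegal
(4,1): no bracket -> illegal
(4,5): no bracket -> illegal
(4,6): no bracket -> illegal
(5,1): no bracket -> illegal
(6,3): no bracket -> illegal
(6,5): no bracket -> illegal
(6,6): no bracket -> illegal
(6,7): no bracket -> illegal
(7,3): flips 1 -> legal
(7,7): no bracket -> illegal
B mobility = 8
-- W to move --
(4,1): no bracket -> illegal
(4,5): no bracket -> illegal
(4,6): flips 1 -> legal
(5,1): no bracket -> illegal
(5,6): no bracket -> illegal
(6,1): flips 1 -> legal
(6,2): flips 2 -> legal
(6,3): flips 1 -> legal
(6,5): flips 1 -> legal
(6,6): flips 1 -> legal
W mobility = 6

Answer: B=8 W=6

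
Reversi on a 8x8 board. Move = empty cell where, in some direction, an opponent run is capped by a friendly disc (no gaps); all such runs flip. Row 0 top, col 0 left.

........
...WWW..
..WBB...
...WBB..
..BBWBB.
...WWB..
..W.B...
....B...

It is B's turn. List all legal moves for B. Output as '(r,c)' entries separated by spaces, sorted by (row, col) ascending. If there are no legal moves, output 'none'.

Answer: (0,2) (0,3) (0,4) (0,5) (0,6) (1,1) (2,1) (3,2) (5,2) (6,3) (6,5) (7,1)

Derivation:
(0,2): flips 1 -> legal
(0,3): flips 1 -> legal
(0,4): flips 1 -> legal
(0,5): flips 1 -> legal
(0,6): flips 1 -> legal
(1,1): flips 3 -> legal
(1,2): no bracket -> illegal
(1,6): no bracket -> illegal
(2,1): flips 1 -> legal
(2,5): no bracket -> illegal
(2,6): no bracket -> illegal
(3,1): no bracket -> illegal
(3,2): flips 1 -> legal
(5,1): no bracket -> illegal
(5,2): flips 2 -> legal
(6,1): no bracket -> illegal
(6,3): flips 2 -> legal
(6,5): flips 1 -> legal
(7,1): flips 3 -> legal
(7,2): no bracket -> illegal
(7,3): no bracket -> illegal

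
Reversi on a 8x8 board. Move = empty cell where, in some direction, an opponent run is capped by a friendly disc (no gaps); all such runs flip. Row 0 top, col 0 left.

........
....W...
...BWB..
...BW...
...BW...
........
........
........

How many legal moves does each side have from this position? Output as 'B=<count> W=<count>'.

Answer: B=6 W=8

Derivation:
-- B to move --
(0,3): flips 1 -> legal
(0,4): no bracket -> illegal
(0,5): flips 1 -> legal
(1,3): no bracket -> illegal
(1,5): flips 1 -> legal
(3,5): flips 1 -> legal
(4,5): flips 2 -> legal
(5,3): no bracket -> illegal
(5,4): no bracket -> illegal
(5,5): flips 1 -> legal
B mobility = 6
-- W to move --
(1,2): flips 1 -> legal
(1,3): no bracket -> illegal
(1,5): no bracket -> illegal
(1,6): flips 1 -> legal
(2,2): flips 2 -> legal
(2,6): flips 1 -> legal
(3,2): flips 2 -> legal
(3,5): no bracket -> illegal
(3,6): flips 1 -> legal
(4,2): flips 2 -> legal
(5,2): flips 1 -> legal
(5,3): no bracket -> illegal
(5,4): no bracket -> illegal
W mobility = 8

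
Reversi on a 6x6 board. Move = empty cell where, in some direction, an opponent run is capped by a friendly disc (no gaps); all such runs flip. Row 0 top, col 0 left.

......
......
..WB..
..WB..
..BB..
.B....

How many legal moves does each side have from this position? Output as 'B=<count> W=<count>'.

-- B to move --
(1,1): flips 1 -> legal
(1,2): flips 2 -> legal
(1,3): no bracket -> illegal
(2,1): flips 2 -> legal
(3,1): flips 1 -> legal
(4,1): flips 1 -> legal
B mobility = 5
-- W to move --
(1,2): no bracket -> illegal
(1,3): no bracket -> illegal
(1,4): flips 1 -> legal
(2,4): flips 1 -> legal
(3,1): no bracket -> illegal
(3,4): flips 1 -> legal
(4,0): no bracket -> illegal
(4,1): no bracket -> illegal
(4,4): flips 1 -> legal
(5,0): no bracket -> illegal
(5,2): flips 1 -> legal
(5,3): no bracket -> illegal
(5,4): flips 1 -> legal
W mobility = 6

Answer: B=5 W=6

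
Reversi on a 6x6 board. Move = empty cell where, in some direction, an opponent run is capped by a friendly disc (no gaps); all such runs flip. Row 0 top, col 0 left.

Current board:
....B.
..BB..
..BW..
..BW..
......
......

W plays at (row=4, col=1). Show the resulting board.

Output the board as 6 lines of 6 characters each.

Place W at (4,1); scan 8 dirs for brackets.
Dir NW: first cell '.' (not opp) -> no flip
Dir N: first cell '.' (not opp) -> no flip
Dir NE: opp run (3,2) capped by W -> flip
Dir W: first cell '.' (not opp) -> no flip
Dir E: first cell '.' (not opp) -> no flip
Dir SW: first cell '.' (not opp) -> no flip
Dir S: first cell '.' (not opp) -> no flip
Dir SE: first cell '.' (not opp) -> no flip
All flips: (3,2)

Answer: ....B.
..BB..
..BW..
..WW..
.W....
......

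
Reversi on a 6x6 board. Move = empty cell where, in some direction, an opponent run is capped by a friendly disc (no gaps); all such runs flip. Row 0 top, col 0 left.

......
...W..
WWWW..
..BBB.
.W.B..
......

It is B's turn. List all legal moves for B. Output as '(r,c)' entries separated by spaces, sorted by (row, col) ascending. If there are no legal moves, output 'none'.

Answer: (0,3) (1,0) (1,1) (1,2) (1,4) (5,0)

Derivation:
(0,2): no bracket -> illegal
(0,3): flips 2 -> legal
(0,4): no bracket -> illegal
(1,0): flips 1 -> legal
(1,1): flips 1 -> legal
(1,2): flips 2 -> legal
(1,4): flips 1 -> legal
(2,4): no bracket -> illegal
(3,0): no bracket -> illegal
(3,1): no bracket -> illegal
(4,0): no bracket -> illegal
(4,2): no bracket -> illegal
(5,0): flips 1 -> legal
(5,1): no bracket -> illegal
(5,2): no bracket -> illegal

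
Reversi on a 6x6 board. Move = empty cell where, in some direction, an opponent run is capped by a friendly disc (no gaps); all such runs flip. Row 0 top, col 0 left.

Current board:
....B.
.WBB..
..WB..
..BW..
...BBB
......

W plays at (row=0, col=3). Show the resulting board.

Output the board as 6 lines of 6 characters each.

Answer: ...WB.
.WBW..
..WW..
..BW..
...BBB
......

Derivation:
Place W at (0,3); scan 8 dirs for brackets.
Dir NW: edge -> no flip
Dir N: edge -> no flip
Dir NE: edge -> no flip
Dir W: first cell '.' (not opp) -> no flip
Dir E: opp run (0,4), next='.' -> no flip
Dir SW: opp run (1,2), next='.' -> no flip
Dir S: opp run (1,3) (2,3) capped by W -> flip
Dir SE: first cell '.' (not opp) -> no flip
All flips: (1,3) (2,3)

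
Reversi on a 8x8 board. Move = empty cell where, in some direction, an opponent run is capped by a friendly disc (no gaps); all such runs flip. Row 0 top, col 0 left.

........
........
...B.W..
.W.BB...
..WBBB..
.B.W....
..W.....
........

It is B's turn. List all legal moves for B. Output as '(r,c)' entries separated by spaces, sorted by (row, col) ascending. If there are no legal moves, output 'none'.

(1,4): no bracket -> illegal
(1,5): no bracket -> illegal
(1,6): flips 1 -> legal
(2,0): no bracket -> illegal
(2,1): no bracket -> illegal
(2,2): no bracket -> illegal
(2,4): no bracket -> illegal
(2,6): no bracket -> illegal
(3,0): no bracket -> illegal
(3,2): no bracket -> illegal
(3,5): no bracket -> illegal
(3,6): no bracket -> illegal
(4,0): no bracket -> illegal
(4,1): flips 1 -> legal
(5,2): no bracket -> illegal
(5,4): no bracket -> illegal
(6,1): no bracket -> illegal
(6,3): flips 1 -> legal
(6,4): no bracket -> illegal
(7,1): flips 2 -> legal
(7,2): no bracket -> illegal
(7,3): flips 1 -> legal

Answer: (1,6) (4,1) (6,3) (7,1) (7,3)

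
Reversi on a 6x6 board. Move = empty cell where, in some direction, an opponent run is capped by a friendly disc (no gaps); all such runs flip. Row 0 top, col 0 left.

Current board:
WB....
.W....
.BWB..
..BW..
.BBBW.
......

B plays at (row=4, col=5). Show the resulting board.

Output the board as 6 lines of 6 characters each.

Answer: WB....
.W....
.BWB..
..BW..
.BBBBB
......

Derivation:
Place B at (4,5); scan 8 dirs for brackets.
Dir NW: first cell '.' (not opp) -> no flip
Dir N: first cell '.' (not opp) -> no flip
Dir NE: edge -> no flip
Dir W: opp run (4,4) capped by B -> flip
Dir E: edge -> no flip
Dir SW: first cell '.' (not opp) -> no flip
Dir S: first cell '.' (not opp) -> no flip
Dir SE: edge -> no flip
All flips: (4,4)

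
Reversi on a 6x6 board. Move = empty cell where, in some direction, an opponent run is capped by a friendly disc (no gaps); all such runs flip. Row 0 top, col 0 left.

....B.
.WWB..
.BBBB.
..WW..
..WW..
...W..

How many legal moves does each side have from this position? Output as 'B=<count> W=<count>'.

Answer: B=10 W=7

Derivation:
-- B to move --
(0,0): flips 1 -> legal
(0,1): flips 2 -> legal
(0,2): flips 1 -> legal
(0,3): flips 1 -> legal
(1,0): flips 2 -> legal
(2,0): no bracket -> illegal
(3,1): no bracket -> illegal
(3,4): no bracket -> illegal
(4,1): flips 1 -> legal
(4,4): flips 1 -> legal
(5,1): flips 2 -> legal
(5,2): flips 2 -> legal
(5,4): flips 2 -> legal
B mobility = 10
-- W to move --
(0,2): no bracket -> illegal
(0,3): flips 2 -> legal
(0,5): no bracket -> illegal
(1,0): flips 1 -> legal
(1,4): flips 2 -> legal
(1,5): flips 1 -> legal
(2,0): no bracket -> illegal
(2,5): no bracket -> illegal
(3,0): flips 1 -> legal
(3,1): flips 1 -> legal
(3,4): flips 1 -> legal
(3,5): no bracket -> illegal
W mobility = 7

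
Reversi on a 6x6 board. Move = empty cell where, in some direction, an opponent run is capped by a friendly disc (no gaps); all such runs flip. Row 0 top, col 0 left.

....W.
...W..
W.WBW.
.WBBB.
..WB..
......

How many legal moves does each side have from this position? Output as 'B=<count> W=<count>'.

Answer: B=11 W=3

Derivation:
-- B to move --
(0,2): no bracket -> illegal
(0,3): flips 1 -> legal
(0,5): no bracket -> illegal
(1,0): no bracket -> illegal
(1,1): flips 1 -> legal
(1,2): flips 1 -> legal
(1,4): flips 1 -> legal
(1,5): flips 1 -> legal
(2,1): flips 1 -> legal
(2,5): flips 1 -> legal
(3,0): flips 1 -> legal
(3,5): no bracket -> illegal
(4,0): no bracket -> illegal
(4,1): flips 1 -> legal
(5,1): flips 1 -> legal
(5,2): flips 1 -> legal
(5,3): no bracket -> illegal
B mobility = 11
-- W to move --
(1,2): no bracket -> illegal
(1,4): no bracket -> illegal
(2,1): no bracket -> illegal
(2,5): no bracket -> illegal
(3,5): flips 3 -> legal
(4,1): no bracket -> illegal
(4,4): flips 3 -> legal
(4,5): no bracket -> illegal
(5,2): no bracket -> illegal
(5,3): flips 3 -> legal
(5,4): no bracket -> illegal
W mobility = 3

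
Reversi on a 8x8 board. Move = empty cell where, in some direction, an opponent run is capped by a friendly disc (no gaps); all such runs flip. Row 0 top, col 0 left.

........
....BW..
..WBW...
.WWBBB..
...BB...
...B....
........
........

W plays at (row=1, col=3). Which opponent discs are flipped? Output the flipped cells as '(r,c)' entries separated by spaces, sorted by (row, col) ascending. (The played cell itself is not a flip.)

Answer: (1,4)

Derivation:
Dir NW: first cell '.' (not opp) -> no flip
Dir N: first cell '.' (not opp) -> no flip
Dir NE: first cell '.' (not opp) -> no flip
Dir W: first cell '.' (not opp) -> no flip
Dir E: opp run (1,4) capped by W -> flip
Dir SW: first cell 'W' (not opp) -> no flip
Dir S: opp run (2,3) (3,3) (4,3) (5,3), next='.' -> no flip
Dir SE: first cell 'W' (not opp) -> no flip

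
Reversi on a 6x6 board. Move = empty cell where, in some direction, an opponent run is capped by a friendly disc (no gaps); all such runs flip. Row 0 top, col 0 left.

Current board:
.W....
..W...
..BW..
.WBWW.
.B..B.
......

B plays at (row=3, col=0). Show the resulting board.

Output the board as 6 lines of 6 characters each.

Place B at (3,0); scan 8 dirs for brackets.
Dir NW: edge -> no flip
Dir N: first cell '.' (not opp) -> no flip
Dir NE: first cell '.' (not opp) -> no flip
Dir W: edge -> no flip
Dir E: opp run (3,1) capped by B -> flip
Dir SW: edge -> no flip
Dir S: first cell '.' (not opp) -> no flip
Dir SE: first cell 'B' (not opp) -> no flip
All flips: (3,1)

Answer: .W....
..W...
..BW..
BBBWW.
.B..B.
......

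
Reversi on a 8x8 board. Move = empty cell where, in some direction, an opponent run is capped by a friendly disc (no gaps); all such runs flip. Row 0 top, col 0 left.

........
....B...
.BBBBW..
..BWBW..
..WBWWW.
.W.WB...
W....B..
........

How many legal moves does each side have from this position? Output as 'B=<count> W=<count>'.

Answer: B=10 W=12

Derivation:
-- B to move --
(1,5): no bracket -> illegal
(1,6): flips 1 -> legal
(2,6): flips 1 -> legal
(3,1): no bracket -> illegal
(3,6): flips 3 -> legal
(3,7): no bracket -> illegal
(4,0): no bracket -> illegal
(4,1): flips 1 -> legal
(4,7): flips 3 -> legal
(5,0): no bracket -> illegal
(5,2): flips 2 -> legal
(5,5): flips 2 -> legal
(5,6): flips 1 -> legal
(5,7): flips 2 -> legal
(6,1): no bracket -> illegal
(6,2): no bracket -> illegal
(6,3): flips 1 -> legal
(6,4): no bracket -> illegal
(7,0): no bracket -> illegal
(7,1): no bracket -> illegal
B mobility = 10
-- W to move --
(0,3): flips 1 -> legal
(0,4): flips 3 -> legal
(0,5): no bracket -> illegal
(1,0): no bracket -> illegal
(1,1): flips 1 -> legal
(1,2): flips 4 -> legal
(1,3): flips 2 -> legal
(1,5): flips 1 -> legal
(2,0): flips 4 -> legal
(3,0): no bracket -> illegal
(3,1): flips 1 -> legal
(4,1): no bracket -> illegal
(5,2): flips 2 -> legal
(5,5): flips 1 -> legal
(5,6): no bracket -> illegal
(6,3): flips 1 -> legal
(6,4): flips 1 -> legal
(6,6): no bracket -> illegal
(7,4): no bracket -> illegal
(7,5): no bracket -> illegal
(7,6): no bracket -> illegal
W mobility = 12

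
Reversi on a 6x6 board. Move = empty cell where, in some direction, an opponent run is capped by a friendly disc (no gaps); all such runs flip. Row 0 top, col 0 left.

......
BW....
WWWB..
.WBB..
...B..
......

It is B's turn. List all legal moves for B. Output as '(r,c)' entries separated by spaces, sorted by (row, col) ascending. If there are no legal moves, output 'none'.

(0,0): flips 2 -> legal
(0,1): no bracket -> illegal
(0,2): no bracket -> illegal
(1,2): flips 2 -> legal
(1,3): no bracket -> illegal
(3,0): flips 2 -> legal
(4,0): no bracket -> illegal
(4,1): no bracket -> illegal
(4,2): no bracket -> illegal

Answer: (0,0) (1,2) (3,0)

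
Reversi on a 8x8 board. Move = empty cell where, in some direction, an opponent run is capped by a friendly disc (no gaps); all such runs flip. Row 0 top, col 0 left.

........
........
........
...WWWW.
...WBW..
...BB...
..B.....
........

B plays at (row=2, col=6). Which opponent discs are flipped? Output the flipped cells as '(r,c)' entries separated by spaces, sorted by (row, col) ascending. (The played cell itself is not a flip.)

Dir NW: first cell '.' (not opp) -> no flip
Dir N: first cell '.' (not opp) -> no flip
Dir NE: first cell '.' (not opp) -> no flip
Dir W: first cell '.' (not opp) -> no flip
Dir E: first cell '.' (not opp) -> no flip
Dir SW: opp run (3,5) capped by B -> flip
Dir S: opp run (3,6), next='.' -> no flip
Dir SE: first cell '.' (not opp) -> no flip

Answer: (3,5)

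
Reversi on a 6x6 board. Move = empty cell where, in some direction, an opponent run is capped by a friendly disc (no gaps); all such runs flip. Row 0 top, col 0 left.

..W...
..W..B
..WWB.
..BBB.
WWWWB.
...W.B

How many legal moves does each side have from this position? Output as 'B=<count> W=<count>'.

Answer: B=9 W=4

Derivation:
-- B to move --
(0,1): flips 2 -> legal
(0,3): no bracket -> illegal
(1,1): flips 1 -> legal
(1,3): flips 1 -> legal
(1,4): flips 1 -> legal
(2,1): flips 2 -> legal
(3,0): no bracket -> illegal
(3,1): no bracket -> illegal
(5,0): flips 1 -> legal
(5,1): flips 1 -> legal
(5,2): flips 2 -> legal
(5,4): flips 1 -> legal
B mobility = 9
-- W to move --
(0,4): no bracket -> illegal
(0,5): no bracket -> illegal
(1,3): no bracket -> illegal
(1,4): no bracket -> illegal
(2,1): flips 1 -> legal
(2,5): flips 2 -> legal
(3,1): no bracket -> illegal
(3,5): flips 1 -> legal
(4,5): flips 2 -> legal
(5,4): no bracket -> illegal
W mobility = 4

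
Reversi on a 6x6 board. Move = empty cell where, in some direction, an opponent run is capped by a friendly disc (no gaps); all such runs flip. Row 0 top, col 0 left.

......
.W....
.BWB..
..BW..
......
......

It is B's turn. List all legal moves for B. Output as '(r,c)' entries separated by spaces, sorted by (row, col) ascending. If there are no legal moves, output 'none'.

Answer: (0,1) (1,2) (3,4) (4,3)

Derivation:
(0,0): no bracket -> illegal
(0,1): flips 1 -> legal
(0,2): no bracket -> illegal
(1,0): no bracket -> illegal
(1,2): flips 1 -> legal
(1,3): no bracket -> illegal
(2,0): no bracket -> illegal
(2,4): no bracket -> illegal
(3,1): no bracket -> illegal
(3,4): flips 1 -> legal
(4,2): no bracket -> illegal
(4,3): flips 1 -> legal
(4,4): no bracket -> illegal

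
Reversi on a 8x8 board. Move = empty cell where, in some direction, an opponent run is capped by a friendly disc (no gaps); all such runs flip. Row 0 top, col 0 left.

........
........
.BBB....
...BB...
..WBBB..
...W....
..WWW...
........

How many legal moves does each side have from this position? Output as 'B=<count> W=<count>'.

-- B to move --
(3,1): no bracket -> illegal
(3,2): no bracket -> illegal
(4,1): flips 1 -> legal
(5,1): flips 1 -> legal
(5,2): no bracket -> illegal
(5,4): no bracket -> illegal
(5,5): no bracket -> illegal
(6,1): no bracket -> illegal
(6,5): no bracket -> illegal
(7,1): flips 2 -> legal
(7,2): no bracket -> illegal
(7,3): flips 2 -> legal
(7,4): no bracket -> illegal
(7,5): no bracket -> illegal
B mobility = 4
-- W to move --
(1,0): no bracket -> illegal
(1,1): no bracket -> illegal
(1,2): no bracket -> illegal
(1,3): flips 3 -> legal
(1,4): no bracket -> illegal
(2,0): no bracket -> illegal
(2,4): flips 1 -> legal
(2,5): no bracket -> illegal
(3,0): no bracket -> illegal
(3,1): no bracket -> illegal
(3,2): no bracket -> illegal
(3,5): flips 1 -> legal
(3,6): no bracket -> illegal
(4,6): flips 3 -> legal
(5,2): no bracket -> illegal
(5,4): no bracket -> illegal
(5,5): no bracket -> illegal
(5,6): no bracket -> illegal
W mobility = 4

Answer: B=4 W=4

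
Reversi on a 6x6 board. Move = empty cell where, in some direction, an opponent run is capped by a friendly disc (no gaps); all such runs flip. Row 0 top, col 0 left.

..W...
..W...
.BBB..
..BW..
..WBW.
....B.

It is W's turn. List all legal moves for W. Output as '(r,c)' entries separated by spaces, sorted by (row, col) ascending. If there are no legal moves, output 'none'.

Answer: (1,1) (1,3) (3,0) (3,1) (3,4) (5,3)

Derivation:
(1,0): no bracket -> illegal
(1,1): flips 1 -> legal
(1,3): flips 1 -> legal
(1,4): no bracket -> illegal
(2,0): no bracket -> illegal
(2,4): no bracket -> illegal
(3,0): flips 1 -> legal
(3,1): flips 1 -> legal
(3,4): flips 1 -> legal
(4,1): no bracket -> illegal
(4,5): no bracket -> illegal
(5,2): no bracket -> illegal
(5,3): flips 1 -> legal
(5,5): no bracket -> illegal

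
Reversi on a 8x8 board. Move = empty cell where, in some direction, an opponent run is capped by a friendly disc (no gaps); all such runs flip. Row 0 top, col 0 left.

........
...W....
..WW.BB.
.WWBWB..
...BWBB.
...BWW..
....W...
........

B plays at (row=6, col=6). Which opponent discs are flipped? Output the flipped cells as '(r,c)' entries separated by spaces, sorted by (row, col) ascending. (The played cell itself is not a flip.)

Answer: (4,4) (5,5)

Derivation:
Dir NW: opp run (5,5) (4,4) capped by B -> flip
Dir N: first cell '.' (not opp) -> no flip
Dir NE: first cell '.' (not opp) -> no flip
Dir W: first cell '.' (not opp) -> no flip
Dir E: first cell '.' (not opp) -> no flip
Dir SW: first cell '.' (not opp) -> no flip
Dir S: first cell '.' (not opp) -> no flip
Dir SE: first cell '.' (not opp) -> no flip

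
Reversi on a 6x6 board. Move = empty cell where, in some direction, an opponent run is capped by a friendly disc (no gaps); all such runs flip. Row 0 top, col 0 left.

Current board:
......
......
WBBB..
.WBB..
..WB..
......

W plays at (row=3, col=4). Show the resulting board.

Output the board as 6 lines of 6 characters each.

Place W at (3,4); scan 8 dirs for brackets.
Dir NW: opp run (2,3), next='.' -> no flip
Dir N: first cell '.' (not opp) -> no flip
Dir NE: first cell '.' (not opp) -> no flip
Dir W: opp run (3,3) (3,2) capped by W -> flip
Dir E: first cell '.' (not opp) -> no flip
Dir SW: opp run (4,3), next='.' -> no flip
Dir S: first cell '.' (not opp) -> no flip
Dir SE: first cell '.' (not opp) -> no flip
All flips: (3,2) (3,3)

Answer: ......
......
WBBB..
.WWWW.
..WB..
......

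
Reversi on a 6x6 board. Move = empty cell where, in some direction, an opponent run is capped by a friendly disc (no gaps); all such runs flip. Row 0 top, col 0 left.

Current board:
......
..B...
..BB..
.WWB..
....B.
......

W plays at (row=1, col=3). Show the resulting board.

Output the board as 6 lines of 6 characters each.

Place W at (1,3); scan 8 dirs for brackets.
Dir NW: first cell '.' (not opp) -> no flip
Dir N: first cell '.' (not opp) -> no flip
Dir NE: first cell '.' (not opp) -> no flip
Dir W: opp run (1,2), next='.' -> no flip
Dir E: first cell '.' (not opp) -> no flip
Dir SW: opp run (2,2) capped by W -> flip
Dir S: opp run (2,3) (3,3), next='.' -> no flip
Dir SE: first cell '.' (not opp) -> no flip
All flips: (2,2)

Answer: ......
..BW..
..WB..
.WWB..
....B.
......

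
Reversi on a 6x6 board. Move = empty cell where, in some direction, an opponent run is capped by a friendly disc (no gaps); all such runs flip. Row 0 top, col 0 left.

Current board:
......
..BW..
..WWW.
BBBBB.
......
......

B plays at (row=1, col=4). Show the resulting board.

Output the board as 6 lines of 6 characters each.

Answer: ......
..BBB.
..WBB.
BBBBB.
......
......

Derivation:
Place B at (1,4); scan 8 dirs for brackets.
Dir NW: first cell '.' (not opp) -> no flip
Dir N: first cell '.' (not opp) -> no flip
Dir NE: first cell '.' (not opp) -> no flip
Dir W: opp run (1,3) capped by B -> flip
Dir E: first cell '.' (not opp) -> no flip
Dir SW: opp run (2,3) capped by B -> flip
Dir S: opp run (2,4) capped by B -> flip
Dir SE: first cell '.' (not opp) -> no flip
All flips: (1,3) (2,3) (2,4)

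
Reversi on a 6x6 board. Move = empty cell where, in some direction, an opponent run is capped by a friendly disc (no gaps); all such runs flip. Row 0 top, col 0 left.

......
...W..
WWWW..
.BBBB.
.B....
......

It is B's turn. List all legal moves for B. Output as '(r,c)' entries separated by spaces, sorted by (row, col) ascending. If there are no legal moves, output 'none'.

Answer: (0,3) (0,4) (1,0) (1,1) (1,2) (1,4)

Derivation:
(0,2): no bracket -> illegal
(0,3): flips 2 -> legal
(0,4): flips 2 -> legal
(1,0): flips 1 -> legal
(1,1): flips 2 -> legal
(1,2): flips 2 -> legal
(1,4): flips 1 -> legal
(2,4): no bracket -> illegal
(3,0): no bracket -> illegal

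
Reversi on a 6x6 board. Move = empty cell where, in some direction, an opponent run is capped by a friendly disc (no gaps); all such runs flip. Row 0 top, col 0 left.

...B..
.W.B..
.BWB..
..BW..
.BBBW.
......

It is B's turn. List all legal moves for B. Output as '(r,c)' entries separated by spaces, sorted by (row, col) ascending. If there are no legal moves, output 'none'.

Answer: (0,1) (1,2) (2,4) (3,1) (3,4) (4,5)

Derivation:
(0,0): no bracket -> illegal
(0,1): flips 1 -> legal
(0,2): no bracket -> illegal
(1,0): no bracket -> illegal
(1,2): flips 1 -> legal
(2,0): no bracket -> illegal
(2,4): flips 1 -> legal
(3,1): flips 1 -> legal
(3,4): flips 1 -> legal
(3,5): no bracket -> illegal
(4,5): flips 1 -> legal
(5,3): no bracket -> illegal
(5,4): no bracket -> illegal
(5,5): no bracket -> illegal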